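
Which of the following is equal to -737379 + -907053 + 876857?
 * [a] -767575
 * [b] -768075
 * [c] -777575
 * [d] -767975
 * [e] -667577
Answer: a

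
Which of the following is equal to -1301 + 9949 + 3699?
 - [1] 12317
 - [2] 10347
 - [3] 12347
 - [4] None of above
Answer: 3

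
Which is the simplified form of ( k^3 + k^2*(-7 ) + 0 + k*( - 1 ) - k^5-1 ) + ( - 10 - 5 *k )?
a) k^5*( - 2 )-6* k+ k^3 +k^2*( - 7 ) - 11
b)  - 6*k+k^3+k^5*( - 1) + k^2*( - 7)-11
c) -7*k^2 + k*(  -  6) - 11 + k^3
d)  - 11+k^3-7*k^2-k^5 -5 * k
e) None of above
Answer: b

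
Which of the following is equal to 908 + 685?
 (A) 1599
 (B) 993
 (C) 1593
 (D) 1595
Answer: C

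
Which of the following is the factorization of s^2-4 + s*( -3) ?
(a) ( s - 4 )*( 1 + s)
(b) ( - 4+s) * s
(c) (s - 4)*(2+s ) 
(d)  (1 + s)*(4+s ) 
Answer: a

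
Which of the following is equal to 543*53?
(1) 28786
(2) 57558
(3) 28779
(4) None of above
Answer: 3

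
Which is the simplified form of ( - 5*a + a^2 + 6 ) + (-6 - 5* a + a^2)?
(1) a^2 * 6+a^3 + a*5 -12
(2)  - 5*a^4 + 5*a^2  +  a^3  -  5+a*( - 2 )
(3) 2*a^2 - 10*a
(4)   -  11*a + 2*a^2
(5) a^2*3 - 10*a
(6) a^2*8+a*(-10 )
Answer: 3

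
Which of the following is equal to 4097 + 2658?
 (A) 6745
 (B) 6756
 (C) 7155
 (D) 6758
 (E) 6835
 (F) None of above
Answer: F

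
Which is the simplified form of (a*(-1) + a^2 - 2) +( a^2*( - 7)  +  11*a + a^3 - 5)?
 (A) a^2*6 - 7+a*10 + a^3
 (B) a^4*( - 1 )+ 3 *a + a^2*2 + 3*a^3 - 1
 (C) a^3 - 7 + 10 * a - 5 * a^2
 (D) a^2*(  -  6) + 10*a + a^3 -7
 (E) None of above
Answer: D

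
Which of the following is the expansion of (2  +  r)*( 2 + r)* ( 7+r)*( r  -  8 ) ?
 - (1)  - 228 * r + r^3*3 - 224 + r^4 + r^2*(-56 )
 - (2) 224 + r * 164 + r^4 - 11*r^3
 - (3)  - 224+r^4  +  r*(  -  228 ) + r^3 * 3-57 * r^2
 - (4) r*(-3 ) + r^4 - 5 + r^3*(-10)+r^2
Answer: 1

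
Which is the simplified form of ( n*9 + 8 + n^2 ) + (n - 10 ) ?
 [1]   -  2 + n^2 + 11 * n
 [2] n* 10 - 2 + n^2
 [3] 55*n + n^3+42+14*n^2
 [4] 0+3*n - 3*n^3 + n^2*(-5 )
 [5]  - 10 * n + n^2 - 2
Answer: 2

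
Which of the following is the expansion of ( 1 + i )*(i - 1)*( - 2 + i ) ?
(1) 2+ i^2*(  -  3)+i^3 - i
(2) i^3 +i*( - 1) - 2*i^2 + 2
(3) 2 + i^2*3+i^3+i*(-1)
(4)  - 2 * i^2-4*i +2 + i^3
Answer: 2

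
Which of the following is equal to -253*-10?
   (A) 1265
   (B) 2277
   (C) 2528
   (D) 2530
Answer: D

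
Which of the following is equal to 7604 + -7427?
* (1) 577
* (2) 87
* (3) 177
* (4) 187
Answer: 3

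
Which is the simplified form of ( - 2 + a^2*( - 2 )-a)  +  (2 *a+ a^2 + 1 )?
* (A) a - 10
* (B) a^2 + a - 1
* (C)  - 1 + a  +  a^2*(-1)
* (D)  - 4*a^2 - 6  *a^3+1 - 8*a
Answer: C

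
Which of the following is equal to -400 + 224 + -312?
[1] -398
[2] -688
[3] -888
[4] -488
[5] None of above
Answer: 4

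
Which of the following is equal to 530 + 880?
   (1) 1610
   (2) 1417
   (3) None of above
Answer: 3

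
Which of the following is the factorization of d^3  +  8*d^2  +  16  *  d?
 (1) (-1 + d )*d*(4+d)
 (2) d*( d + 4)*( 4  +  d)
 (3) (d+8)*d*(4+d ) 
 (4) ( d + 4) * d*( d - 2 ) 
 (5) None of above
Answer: 2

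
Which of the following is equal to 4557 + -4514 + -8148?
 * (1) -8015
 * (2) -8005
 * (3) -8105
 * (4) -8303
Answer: 3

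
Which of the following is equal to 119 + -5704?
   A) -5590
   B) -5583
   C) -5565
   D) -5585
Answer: D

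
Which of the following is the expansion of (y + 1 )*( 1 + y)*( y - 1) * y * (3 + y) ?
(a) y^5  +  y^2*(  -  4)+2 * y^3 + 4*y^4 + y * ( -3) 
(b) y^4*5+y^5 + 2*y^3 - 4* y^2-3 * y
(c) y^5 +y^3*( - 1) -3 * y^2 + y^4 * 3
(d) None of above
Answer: a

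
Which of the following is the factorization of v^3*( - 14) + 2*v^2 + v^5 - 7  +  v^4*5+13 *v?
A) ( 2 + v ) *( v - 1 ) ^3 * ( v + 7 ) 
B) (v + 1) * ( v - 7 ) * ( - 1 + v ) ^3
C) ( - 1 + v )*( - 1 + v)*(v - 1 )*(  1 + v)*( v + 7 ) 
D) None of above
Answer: C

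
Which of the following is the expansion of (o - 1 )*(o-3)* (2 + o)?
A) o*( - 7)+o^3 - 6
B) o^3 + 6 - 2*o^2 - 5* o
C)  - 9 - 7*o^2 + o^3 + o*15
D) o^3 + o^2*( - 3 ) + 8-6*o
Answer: B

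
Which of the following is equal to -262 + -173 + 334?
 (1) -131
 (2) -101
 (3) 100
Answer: 2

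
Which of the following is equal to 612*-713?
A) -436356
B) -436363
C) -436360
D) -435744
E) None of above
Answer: A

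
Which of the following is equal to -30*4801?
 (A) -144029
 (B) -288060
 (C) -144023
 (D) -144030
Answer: D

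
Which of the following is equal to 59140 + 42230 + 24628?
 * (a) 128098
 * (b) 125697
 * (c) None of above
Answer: c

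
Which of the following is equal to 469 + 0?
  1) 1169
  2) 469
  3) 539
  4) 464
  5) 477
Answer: 2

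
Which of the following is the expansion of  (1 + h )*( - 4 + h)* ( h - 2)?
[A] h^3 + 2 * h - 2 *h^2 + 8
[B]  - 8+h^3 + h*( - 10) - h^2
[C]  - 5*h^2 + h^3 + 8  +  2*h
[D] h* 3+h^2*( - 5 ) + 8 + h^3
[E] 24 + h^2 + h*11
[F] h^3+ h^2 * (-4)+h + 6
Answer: C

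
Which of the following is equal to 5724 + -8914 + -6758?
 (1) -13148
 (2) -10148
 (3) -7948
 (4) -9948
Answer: 4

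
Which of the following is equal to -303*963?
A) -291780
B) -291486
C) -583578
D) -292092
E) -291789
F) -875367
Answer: E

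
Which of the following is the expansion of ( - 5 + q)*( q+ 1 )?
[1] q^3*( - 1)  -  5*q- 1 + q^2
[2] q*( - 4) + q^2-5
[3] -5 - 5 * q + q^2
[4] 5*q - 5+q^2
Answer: 2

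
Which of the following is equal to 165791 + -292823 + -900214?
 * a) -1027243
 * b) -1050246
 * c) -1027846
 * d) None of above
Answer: d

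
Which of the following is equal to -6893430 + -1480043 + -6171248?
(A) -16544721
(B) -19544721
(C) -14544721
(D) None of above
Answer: C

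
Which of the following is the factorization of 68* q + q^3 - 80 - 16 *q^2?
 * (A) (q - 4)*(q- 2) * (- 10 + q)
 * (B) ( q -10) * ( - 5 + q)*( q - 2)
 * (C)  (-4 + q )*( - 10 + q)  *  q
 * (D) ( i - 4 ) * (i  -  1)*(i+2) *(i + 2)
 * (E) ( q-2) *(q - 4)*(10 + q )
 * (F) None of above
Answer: A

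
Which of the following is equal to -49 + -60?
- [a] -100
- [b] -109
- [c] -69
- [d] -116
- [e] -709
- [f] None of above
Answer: b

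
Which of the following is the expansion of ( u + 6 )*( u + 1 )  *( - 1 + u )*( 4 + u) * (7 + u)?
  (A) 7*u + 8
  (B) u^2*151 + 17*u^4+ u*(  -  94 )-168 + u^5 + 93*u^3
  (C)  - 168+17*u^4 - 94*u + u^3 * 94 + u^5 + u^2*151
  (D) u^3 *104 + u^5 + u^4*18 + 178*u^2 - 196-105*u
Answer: B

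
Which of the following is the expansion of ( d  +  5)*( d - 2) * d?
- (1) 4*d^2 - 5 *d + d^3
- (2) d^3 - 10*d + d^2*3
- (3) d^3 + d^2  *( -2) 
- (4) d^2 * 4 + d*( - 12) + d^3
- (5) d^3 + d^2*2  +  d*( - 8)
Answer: 2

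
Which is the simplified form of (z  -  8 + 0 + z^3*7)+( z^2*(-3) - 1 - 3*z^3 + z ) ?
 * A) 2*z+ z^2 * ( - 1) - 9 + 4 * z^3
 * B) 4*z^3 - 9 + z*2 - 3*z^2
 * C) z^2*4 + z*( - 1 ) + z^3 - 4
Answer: B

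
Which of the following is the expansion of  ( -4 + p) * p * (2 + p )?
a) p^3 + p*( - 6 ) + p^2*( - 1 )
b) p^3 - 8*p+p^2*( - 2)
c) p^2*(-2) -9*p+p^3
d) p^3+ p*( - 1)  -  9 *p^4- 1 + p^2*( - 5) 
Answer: b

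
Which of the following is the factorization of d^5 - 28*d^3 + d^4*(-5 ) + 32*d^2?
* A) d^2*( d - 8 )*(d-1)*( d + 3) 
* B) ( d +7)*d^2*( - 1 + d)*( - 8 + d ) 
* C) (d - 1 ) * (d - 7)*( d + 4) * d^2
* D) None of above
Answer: D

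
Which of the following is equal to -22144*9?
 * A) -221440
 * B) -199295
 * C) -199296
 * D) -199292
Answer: C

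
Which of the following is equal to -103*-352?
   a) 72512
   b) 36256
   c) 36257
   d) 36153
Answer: b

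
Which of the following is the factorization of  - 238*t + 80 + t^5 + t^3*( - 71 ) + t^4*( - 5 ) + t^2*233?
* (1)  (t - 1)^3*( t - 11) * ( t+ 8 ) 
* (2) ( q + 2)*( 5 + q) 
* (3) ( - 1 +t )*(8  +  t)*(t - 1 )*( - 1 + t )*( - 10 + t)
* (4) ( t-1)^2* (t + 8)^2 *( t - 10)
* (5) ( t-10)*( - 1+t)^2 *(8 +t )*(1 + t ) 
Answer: 3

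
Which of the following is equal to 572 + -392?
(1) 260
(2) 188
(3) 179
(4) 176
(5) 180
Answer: 5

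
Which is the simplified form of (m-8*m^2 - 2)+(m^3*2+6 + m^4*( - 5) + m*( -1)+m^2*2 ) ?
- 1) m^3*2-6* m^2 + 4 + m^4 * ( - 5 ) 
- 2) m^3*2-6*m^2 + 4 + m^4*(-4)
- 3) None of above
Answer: 1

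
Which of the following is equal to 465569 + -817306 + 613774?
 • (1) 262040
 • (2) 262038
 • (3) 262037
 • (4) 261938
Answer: 3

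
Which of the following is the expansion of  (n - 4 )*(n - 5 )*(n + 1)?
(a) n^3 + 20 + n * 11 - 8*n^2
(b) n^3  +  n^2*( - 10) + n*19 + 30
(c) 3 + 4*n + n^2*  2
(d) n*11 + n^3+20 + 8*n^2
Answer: a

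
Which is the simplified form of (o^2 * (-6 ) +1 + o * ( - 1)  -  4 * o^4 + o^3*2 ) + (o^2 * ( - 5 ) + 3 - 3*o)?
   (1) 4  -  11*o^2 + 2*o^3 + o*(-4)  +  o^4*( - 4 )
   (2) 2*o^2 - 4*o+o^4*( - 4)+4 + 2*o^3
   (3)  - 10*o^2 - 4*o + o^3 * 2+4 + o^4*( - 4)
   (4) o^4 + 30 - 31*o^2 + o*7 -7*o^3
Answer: 1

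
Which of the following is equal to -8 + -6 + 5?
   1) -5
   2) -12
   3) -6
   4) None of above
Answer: 4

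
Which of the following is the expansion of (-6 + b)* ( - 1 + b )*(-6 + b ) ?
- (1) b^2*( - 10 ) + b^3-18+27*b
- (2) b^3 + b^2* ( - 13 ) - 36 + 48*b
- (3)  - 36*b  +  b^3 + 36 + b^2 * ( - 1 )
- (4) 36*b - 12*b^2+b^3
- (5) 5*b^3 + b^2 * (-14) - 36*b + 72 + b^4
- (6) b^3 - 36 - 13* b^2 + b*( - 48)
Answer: 2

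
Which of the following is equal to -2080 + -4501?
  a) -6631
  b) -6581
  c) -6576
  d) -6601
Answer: b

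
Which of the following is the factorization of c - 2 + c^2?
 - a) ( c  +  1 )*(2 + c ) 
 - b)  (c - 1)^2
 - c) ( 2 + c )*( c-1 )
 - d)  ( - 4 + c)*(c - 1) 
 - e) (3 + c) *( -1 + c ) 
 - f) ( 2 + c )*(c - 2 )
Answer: c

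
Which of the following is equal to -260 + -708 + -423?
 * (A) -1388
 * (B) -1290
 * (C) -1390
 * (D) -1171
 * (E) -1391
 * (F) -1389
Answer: E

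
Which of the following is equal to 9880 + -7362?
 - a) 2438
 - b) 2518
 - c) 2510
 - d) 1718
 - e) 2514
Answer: b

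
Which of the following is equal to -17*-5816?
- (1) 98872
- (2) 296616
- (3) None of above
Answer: 1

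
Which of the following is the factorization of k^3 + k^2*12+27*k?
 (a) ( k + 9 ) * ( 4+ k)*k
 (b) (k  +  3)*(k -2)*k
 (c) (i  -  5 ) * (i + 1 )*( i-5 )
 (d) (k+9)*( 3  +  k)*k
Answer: d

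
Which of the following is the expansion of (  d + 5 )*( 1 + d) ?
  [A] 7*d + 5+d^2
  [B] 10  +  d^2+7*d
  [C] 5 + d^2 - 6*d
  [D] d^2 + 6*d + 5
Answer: D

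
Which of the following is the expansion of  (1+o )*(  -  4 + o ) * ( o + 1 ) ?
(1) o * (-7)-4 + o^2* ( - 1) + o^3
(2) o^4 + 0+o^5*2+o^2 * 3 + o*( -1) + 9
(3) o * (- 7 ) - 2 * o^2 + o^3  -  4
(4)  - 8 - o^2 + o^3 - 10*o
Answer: 3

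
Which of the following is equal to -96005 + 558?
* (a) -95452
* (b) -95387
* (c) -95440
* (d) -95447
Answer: d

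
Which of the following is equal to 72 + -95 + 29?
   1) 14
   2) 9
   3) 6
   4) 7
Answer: 3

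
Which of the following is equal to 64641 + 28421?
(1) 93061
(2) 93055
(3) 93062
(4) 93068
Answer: 3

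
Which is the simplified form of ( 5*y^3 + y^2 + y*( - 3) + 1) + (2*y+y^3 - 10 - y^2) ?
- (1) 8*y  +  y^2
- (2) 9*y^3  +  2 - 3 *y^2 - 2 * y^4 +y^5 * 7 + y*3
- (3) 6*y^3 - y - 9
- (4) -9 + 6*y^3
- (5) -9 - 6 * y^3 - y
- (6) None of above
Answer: 3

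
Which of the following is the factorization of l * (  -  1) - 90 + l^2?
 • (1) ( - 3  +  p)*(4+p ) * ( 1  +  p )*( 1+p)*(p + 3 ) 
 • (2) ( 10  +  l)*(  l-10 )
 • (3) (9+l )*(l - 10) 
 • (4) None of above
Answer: 3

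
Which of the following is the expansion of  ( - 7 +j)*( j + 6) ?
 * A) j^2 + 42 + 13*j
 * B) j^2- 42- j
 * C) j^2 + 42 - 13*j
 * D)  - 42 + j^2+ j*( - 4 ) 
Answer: B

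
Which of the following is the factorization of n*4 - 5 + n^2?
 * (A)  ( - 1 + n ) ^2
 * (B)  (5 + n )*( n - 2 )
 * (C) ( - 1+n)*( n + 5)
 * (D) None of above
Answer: C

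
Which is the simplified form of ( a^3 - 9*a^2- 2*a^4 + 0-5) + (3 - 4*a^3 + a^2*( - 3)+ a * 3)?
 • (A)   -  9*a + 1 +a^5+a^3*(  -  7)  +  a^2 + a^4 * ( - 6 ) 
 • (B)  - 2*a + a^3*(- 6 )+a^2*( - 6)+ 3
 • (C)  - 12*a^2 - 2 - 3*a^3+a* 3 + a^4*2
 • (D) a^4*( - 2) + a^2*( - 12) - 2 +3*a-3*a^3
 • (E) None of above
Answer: D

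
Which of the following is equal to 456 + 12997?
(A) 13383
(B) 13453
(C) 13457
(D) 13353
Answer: B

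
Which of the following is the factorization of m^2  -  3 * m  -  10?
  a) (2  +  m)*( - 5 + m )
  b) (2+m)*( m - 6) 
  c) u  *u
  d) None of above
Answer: a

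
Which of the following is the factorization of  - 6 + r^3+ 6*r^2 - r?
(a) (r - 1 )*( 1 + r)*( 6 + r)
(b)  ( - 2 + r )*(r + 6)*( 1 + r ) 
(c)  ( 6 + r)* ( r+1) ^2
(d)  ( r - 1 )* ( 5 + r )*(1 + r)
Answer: a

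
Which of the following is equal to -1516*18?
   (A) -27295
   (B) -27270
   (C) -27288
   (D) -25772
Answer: C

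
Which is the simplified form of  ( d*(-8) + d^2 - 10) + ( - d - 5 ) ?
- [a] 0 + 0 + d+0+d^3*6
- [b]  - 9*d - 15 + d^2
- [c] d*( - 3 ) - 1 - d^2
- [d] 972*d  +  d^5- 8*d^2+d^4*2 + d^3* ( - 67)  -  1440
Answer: b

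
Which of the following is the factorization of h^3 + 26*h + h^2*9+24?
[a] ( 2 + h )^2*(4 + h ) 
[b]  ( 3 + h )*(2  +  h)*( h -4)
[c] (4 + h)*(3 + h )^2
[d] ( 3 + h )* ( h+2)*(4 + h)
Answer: d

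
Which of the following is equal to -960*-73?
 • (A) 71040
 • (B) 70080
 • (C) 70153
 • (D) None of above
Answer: B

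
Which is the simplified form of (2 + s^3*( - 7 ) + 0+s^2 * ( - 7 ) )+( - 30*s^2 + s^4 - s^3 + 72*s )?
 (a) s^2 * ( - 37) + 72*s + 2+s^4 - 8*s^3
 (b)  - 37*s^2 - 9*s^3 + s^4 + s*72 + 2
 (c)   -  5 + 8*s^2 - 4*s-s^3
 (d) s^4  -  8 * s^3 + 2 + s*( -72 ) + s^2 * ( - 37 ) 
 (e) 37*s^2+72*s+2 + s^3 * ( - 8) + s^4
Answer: a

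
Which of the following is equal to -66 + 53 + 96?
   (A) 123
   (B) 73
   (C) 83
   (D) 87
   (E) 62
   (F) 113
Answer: C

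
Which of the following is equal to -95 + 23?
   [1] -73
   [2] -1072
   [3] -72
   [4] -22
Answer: 3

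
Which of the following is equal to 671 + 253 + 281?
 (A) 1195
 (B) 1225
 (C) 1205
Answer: C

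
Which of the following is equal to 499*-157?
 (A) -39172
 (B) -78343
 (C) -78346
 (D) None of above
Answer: B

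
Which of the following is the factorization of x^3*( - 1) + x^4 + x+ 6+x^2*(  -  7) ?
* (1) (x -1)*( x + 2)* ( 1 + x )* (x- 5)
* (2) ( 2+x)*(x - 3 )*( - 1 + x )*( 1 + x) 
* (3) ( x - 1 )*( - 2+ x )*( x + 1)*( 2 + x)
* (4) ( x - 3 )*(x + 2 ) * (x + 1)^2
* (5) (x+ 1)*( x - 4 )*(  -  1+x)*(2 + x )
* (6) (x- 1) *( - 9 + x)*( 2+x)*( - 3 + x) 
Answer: 2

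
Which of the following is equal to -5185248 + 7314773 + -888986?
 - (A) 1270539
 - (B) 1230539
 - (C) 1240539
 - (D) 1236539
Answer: C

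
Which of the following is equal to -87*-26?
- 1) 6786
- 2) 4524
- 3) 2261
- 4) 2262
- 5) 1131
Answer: 4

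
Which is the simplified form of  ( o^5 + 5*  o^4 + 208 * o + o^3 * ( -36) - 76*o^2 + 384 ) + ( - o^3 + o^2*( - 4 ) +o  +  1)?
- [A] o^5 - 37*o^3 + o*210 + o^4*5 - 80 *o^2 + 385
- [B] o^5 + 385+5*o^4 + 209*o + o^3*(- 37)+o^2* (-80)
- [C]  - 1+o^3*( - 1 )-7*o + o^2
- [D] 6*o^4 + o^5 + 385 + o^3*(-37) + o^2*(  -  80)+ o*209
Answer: B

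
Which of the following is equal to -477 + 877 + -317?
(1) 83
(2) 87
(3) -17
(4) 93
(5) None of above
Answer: 1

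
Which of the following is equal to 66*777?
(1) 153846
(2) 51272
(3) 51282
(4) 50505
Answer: 3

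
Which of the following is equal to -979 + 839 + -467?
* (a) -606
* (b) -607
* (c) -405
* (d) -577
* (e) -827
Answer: b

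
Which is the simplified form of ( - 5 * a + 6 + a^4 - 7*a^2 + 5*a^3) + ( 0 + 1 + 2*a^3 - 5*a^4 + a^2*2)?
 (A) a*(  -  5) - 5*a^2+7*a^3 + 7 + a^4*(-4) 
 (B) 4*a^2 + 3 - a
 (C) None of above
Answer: A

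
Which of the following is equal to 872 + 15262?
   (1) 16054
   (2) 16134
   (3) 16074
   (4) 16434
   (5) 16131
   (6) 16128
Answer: 2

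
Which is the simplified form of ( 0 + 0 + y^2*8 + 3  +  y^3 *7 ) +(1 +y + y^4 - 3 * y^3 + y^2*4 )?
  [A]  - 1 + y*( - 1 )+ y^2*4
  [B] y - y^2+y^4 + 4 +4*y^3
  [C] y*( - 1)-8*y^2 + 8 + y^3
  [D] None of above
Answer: D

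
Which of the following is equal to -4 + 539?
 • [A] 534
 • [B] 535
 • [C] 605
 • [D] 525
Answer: B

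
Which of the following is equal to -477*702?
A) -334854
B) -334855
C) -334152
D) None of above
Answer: A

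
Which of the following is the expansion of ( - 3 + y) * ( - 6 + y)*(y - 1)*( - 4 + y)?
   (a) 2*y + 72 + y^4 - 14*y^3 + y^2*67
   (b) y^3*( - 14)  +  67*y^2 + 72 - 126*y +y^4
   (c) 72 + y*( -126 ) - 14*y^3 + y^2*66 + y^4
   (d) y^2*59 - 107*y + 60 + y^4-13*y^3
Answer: b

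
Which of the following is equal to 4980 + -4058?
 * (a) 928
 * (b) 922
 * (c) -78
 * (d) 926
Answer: b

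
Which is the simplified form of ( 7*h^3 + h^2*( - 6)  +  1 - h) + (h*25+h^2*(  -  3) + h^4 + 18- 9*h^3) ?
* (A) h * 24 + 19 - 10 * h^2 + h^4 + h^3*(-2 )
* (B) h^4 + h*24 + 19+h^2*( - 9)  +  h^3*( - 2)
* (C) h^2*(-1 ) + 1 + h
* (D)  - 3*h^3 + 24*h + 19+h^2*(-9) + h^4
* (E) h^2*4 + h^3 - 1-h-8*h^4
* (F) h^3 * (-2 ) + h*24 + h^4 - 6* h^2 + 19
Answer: B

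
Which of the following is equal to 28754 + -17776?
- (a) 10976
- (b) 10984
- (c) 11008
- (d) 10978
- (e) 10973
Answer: d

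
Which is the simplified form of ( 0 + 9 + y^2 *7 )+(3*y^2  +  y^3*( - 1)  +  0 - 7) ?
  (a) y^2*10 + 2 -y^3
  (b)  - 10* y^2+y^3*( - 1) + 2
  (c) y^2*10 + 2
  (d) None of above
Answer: a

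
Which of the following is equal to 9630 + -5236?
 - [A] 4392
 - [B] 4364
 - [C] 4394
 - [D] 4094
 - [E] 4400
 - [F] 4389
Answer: C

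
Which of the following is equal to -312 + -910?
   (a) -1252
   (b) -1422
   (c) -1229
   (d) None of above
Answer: d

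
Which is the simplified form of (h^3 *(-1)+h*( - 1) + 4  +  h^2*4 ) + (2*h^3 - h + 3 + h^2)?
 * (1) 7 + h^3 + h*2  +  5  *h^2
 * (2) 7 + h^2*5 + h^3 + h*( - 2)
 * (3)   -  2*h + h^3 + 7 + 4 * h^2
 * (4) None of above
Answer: 2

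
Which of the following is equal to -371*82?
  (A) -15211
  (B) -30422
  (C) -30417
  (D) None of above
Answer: B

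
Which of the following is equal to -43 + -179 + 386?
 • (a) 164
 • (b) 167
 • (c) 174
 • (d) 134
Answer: a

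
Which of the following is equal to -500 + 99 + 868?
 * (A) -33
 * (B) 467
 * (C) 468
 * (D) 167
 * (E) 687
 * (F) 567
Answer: B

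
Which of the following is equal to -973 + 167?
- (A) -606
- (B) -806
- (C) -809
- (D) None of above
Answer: B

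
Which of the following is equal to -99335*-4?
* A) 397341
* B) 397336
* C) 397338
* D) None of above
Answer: D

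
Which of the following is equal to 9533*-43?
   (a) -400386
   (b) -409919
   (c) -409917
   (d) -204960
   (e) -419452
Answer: b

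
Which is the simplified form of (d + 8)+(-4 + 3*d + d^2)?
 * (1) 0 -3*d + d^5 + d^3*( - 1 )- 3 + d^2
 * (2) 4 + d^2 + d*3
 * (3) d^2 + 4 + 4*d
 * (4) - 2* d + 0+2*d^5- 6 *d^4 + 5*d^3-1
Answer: 3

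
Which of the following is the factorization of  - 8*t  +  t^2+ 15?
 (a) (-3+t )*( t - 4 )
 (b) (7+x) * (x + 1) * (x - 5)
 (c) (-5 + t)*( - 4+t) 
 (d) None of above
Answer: d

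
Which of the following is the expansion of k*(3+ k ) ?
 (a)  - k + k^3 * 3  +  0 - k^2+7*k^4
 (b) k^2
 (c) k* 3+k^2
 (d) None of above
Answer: c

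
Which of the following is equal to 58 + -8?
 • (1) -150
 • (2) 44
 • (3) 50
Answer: 3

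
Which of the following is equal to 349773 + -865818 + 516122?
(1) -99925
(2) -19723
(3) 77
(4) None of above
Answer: 3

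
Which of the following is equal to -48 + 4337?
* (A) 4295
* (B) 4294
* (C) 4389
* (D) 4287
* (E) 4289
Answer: E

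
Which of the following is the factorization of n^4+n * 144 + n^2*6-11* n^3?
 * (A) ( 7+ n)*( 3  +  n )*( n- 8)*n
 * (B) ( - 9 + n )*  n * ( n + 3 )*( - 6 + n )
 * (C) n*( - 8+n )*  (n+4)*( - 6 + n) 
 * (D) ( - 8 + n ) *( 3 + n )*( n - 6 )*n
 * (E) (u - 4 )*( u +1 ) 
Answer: D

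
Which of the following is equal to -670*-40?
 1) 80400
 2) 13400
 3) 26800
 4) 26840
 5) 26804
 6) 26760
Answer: 3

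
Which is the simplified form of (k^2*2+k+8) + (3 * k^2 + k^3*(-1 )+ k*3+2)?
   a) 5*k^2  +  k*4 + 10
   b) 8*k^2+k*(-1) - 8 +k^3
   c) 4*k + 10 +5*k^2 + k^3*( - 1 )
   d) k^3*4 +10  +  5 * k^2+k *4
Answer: c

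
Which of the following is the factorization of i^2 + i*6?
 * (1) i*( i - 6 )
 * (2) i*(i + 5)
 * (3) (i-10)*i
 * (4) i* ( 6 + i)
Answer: 4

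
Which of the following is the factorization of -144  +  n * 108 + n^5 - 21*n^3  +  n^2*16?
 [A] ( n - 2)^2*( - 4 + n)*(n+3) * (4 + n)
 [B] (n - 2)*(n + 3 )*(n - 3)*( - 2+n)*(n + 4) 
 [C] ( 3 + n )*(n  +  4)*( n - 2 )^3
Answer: B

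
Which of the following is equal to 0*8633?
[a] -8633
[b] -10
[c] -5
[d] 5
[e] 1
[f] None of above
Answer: f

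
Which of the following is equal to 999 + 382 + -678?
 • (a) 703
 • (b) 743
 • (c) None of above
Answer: a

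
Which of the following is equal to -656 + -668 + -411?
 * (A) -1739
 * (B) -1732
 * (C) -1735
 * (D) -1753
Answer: C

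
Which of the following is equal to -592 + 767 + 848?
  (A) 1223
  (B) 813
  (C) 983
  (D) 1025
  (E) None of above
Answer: E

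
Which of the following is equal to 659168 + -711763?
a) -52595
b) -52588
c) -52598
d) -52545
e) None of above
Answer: a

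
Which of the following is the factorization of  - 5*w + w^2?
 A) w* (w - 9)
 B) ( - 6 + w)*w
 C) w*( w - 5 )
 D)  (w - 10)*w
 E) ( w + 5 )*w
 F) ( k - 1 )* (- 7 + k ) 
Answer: C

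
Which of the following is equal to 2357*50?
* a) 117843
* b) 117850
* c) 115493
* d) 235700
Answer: b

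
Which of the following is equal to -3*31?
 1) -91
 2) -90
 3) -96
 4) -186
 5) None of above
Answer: 5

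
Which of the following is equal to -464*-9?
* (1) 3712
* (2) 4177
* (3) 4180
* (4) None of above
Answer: 4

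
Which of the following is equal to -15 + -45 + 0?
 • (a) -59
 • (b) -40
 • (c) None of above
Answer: c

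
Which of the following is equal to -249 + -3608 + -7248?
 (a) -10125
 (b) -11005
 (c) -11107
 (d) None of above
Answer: d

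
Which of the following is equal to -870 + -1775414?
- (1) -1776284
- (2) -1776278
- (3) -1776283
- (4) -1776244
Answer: 1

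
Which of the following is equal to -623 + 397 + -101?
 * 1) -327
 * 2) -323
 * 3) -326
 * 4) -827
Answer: 1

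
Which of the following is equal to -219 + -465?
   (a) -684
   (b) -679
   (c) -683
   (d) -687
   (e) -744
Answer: a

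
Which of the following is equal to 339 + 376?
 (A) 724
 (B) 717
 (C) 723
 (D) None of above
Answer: D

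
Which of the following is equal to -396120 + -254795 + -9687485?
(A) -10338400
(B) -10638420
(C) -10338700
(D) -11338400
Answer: A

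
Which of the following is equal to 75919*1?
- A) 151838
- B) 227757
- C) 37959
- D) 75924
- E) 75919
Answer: E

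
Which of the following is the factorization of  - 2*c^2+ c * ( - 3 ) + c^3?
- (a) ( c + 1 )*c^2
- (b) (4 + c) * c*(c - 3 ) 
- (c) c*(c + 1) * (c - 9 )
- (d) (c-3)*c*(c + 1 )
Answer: d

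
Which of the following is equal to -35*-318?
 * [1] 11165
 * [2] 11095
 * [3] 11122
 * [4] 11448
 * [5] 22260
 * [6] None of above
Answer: 6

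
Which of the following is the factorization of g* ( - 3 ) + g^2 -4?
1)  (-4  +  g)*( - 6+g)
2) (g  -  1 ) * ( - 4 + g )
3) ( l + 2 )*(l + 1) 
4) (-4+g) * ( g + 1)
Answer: 4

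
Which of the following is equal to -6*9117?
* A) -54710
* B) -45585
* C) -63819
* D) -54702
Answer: D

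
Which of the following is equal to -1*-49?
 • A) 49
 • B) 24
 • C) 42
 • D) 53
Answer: A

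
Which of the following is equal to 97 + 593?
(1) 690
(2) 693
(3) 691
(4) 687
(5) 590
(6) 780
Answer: 1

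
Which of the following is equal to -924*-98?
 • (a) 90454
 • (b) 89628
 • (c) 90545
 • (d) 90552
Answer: d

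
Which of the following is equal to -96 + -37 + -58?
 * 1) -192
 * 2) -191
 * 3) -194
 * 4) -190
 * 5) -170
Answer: 2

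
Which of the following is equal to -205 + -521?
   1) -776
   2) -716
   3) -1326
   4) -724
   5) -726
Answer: 5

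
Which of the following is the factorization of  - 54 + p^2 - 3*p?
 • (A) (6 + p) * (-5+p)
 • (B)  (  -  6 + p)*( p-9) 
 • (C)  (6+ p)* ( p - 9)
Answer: C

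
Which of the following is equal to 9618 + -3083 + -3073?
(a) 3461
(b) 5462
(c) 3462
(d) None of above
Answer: c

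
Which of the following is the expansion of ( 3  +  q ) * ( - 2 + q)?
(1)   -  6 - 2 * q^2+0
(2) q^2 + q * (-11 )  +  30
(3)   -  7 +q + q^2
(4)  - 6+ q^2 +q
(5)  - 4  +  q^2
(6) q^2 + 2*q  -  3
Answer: 4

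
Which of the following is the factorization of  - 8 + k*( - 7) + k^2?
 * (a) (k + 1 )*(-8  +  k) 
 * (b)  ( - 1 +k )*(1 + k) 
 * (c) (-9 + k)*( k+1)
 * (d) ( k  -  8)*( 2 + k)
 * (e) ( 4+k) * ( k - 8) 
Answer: a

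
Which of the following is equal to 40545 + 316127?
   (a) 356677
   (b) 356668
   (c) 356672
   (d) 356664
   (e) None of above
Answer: c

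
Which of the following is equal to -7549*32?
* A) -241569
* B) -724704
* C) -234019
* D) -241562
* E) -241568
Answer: E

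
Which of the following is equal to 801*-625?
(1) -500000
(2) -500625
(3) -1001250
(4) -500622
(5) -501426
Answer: 2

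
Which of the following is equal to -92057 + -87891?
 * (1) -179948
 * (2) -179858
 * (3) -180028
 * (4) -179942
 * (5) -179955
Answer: 1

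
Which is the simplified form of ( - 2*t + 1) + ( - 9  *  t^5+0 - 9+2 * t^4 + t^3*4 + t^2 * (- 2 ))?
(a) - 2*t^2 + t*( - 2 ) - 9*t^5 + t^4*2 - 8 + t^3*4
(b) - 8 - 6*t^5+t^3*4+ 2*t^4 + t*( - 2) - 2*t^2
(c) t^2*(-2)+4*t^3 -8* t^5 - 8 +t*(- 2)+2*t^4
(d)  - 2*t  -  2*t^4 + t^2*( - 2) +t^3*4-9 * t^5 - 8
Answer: a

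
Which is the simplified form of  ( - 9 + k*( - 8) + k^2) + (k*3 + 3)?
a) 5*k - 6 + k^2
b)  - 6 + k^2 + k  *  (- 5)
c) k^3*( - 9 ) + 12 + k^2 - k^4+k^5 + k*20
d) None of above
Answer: b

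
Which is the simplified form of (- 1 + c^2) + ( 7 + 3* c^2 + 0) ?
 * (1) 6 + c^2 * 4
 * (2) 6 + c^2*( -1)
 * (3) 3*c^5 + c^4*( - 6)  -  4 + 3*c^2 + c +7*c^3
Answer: 1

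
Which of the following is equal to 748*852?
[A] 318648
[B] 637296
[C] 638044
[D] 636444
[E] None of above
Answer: B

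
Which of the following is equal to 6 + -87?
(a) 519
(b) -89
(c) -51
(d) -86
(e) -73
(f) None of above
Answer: f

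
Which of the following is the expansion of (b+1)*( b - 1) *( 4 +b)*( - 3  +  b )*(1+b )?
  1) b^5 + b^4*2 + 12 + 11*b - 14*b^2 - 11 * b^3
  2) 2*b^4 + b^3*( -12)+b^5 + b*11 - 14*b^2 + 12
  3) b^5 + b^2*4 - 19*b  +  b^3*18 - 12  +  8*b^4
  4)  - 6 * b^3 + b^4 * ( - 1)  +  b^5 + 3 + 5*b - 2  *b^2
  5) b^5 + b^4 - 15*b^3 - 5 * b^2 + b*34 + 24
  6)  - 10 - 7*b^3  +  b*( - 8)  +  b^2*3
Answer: 2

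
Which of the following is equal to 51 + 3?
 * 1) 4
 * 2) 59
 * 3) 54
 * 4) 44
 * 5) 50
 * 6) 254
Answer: 3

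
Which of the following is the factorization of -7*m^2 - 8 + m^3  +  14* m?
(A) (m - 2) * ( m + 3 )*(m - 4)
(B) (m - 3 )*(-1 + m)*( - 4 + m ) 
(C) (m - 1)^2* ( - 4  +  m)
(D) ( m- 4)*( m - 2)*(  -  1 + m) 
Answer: D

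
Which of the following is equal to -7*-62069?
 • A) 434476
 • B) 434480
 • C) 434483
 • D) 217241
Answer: C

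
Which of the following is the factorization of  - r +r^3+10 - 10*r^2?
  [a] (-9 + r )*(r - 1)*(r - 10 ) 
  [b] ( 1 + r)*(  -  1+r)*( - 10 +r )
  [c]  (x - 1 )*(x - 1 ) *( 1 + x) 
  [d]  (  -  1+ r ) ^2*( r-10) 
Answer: b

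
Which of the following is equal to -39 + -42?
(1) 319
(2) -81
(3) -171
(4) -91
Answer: 2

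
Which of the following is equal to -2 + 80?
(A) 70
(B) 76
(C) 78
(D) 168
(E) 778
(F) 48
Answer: C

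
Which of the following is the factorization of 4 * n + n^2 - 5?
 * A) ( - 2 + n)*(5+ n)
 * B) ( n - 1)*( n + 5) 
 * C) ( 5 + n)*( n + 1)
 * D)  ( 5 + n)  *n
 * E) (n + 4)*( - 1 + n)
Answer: B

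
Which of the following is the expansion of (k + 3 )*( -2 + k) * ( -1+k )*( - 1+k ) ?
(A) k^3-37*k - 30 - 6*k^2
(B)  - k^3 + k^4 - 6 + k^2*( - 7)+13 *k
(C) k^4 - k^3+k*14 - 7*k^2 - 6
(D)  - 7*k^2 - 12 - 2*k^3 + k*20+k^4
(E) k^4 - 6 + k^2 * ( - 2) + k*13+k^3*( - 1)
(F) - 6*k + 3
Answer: B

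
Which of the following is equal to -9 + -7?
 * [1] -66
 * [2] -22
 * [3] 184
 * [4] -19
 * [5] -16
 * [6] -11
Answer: 5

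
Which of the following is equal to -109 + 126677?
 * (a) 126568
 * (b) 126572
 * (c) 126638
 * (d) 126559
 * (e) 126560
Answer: a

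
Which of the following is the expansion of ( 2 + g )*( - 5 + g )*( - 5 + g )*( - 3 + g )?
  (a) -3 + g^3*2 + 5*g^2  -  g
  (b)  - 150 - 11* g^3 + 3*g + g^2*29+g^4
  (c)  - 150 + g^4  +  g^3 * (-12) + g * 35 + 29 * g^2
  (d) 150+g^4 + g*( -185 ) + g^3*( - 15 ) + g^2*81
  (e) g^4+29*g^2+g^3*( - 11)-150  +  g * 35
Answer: e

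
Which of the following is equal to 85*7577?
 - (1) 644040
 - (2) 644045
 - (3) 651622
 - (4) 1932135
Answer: 2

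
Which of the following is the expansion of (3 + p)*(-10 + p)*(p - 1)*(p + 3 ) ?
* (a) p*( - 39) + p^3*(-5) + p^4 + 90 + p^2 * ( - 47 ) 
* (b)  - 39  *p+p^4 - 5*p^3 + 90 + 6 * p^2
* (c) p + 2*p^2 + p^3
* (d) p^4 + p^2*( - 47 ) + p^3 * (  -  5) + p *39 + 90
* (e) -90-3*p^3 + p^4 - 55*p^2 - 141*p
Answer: a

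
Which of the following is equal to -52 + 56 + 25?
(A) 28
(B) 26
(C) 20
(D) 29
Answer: D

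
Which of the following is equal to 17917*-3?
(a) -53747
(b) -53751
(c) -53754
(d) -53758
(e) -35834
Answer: b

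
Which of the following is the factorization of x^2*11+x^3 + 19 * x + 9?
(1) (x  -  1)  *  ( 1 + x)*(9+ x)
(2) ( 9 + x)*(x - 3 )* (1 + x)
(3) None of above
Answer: 3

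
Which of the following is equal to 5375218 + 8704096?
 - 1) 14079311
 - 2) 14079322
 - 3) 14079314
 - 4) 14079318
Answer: 3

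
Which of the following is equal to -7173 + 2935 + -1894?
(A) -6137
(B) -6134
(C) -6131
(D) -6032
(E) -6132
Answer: E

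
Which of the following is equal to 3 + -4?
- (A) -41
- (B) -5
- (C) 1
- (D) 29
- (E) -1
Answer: E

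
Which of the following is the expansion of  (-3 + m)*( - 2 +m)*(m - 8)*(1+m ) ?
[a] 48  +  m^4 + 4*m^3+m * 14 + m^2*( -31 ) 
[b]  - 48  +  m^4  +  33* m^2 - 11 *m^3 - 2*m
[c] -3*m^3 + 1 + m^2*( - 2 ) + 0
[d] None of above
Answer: d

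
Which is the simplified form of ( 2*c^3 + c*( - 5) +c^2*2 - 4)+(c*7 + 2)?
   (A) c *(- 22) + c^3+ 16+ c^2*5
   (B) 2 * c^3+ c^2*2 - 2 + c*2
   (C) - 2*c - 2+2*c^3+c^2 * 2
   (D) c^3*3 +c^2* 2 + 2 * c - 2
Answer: B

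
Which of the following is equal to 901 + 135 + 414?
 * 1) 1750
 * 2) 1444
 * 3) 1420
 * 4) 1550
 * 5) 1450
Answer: 5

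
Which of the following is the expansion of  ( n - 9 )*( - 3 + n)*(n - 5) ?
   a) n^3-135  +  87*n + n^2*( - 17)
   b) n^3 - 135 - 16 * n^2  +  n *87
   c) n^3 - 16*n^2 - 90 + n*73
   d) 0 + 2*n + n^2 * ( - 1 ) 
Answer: a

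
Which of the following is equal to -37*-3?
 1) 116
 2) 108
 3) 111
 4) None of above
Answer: 3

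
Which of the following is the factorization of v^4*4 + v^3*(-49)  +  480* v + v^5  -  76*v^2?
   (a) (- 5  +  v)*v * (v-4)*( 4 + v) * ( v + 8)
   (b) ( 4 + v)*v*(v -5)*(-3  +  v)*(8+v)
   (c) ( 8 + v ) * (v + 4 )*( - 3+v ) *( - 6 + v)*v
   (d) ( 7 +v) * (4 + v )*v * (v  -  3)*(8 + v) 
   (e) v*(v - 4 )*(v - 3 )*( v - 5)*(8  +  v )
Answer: b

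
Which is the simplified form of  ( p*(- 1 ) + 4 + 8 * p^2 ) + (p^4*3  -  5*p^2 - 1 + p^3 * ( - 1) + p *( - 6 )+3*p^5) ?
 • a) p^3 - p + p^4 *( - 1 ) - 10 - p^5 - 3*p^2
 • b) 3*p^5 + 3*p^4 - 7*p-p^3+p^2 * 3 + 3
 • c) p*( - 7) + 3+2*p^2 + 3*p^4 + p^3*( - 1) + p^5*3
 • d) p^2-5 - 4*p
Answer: b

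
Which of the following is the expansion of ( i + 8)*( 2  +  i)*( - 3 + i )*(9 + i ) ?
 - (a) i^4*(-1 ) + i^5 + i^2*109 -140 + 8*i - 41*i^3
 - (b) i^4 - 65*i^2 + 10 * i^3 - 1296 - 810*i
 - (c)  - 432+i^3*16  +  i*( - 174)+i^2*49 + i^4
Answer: c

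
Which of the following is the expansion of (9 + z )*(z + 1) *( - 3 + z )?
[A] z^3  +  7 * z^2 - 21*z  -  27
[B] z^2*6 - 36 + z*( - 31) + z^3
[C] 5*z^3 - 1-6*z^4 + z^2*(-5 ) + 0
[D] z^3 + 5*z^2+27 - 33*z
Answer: A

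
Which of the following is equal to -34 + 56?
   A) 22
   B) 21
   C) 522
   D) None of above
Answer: A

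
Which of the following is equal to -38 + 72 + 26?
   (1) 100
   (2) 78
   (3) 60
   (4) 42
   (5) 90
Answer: 3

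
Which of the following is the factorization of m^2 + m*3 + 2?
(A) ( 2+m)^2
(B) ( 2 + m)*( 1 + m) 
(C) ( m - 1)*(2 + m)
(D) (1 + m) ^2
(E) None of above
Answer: B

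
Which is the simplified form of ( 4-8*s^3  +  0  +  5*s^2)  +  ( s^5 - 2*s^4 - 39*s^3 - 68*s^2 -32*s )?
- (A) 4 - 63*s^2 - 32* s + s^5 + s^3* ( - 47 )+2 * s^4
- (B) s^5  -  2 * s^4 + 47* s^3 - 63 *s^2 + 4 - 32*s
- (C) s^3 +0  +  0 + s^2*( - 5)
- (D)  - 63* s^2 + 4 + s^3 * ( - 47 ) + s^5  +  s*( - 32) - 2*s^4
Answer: D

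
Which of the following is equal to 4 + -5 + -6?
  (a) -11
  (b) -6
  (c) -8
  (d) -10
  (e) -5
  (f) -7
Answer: f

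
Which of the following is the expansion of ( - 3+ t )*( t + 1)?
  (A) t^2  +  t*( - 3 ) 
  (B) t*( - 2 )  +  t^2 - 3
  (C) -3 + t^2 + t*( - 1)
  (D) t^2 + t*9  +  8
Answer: B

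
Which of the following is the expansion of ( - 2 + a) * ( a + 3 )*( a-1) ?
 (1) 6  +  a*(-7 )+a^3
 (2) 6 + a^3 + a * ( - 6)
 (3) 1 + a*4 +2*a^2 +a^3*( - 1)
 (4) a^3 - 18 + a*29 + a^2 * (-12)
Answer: 1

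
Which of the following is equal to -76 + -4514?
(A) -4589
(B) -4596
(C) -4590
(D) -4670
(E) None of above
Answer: C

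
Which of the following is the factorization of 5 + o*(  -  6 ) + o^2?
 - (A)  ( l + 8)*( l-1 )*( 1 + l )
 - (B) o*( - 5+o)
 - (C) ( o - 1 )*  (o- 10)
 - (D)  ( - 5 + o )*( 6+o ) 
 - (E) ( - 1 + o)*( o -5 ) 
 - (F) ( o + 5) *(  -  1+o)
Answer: E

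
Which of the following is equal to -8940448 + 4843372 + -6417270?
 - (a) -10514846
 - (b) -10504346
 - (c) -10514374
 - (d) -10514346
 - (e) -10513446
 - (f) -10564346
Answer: d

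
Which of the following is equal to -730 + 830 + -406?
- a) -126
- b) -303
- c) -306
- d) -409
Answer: c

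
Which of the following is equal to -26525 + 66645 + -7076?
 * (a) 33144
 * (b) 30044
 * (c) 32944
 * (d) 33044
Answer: d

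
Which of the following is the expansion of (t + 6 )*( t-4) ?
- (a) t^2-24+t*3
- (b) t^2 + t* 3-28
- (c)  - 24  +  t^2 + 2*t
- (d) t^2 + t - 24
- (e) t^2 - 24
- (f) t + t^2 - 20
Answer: c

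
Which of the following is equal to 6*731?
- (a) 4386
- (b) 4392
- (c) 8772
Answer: a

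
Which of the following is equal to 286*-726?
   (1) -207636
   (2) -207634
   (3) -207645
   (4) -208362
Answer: 1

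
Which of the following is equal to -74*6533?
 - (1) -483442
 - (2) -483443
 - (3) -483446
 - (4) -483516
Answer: 1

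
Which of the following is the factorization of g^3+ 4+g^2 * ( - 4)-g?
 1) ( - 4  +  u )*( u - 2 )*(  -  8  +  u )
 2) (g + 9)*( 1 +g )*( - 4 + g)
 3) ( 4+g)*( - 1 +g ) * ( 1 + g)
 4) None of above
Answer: 4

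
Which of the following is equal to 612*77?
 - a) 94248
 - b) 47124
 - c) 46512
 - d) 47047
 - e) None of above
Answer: b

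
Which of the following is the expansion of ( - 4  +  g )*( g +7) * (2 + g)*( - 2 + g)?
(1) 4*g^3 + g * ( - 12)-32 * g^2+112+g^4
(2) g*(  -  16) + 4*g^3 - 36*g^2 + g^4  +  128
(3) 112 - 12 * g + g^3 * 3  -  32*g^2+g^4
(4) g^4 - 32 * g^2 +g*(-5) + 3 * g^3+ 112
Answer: 3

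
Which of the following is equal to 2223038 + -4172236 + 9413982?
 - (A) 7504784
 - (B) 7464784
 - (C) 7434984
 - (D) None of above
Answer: B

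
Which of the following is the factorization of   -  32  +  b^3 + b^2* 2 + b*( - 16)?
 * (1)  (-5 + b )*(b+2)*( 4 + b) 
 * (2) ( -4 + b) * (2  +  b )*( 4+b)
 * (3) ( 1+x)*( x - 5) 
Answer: 2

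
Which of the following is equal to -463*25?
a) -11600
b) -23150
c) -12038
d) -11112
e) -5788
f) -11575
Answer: f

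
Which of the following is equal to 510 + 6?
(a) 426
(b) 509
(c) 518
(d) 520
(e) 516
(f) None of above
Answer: e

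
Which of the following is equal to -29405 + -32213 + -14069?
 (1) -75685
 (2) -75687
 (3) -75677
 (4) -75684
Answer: 2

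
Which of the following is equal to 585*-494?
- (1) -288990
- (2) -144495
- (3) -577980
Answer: 1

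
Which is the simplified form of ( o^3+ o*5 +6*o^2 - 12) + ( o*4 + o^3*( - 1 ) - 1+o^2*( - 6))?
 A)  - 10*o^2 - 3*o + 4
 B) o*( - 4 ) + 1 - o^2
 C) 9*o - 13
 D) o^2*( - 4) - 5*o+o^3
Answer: C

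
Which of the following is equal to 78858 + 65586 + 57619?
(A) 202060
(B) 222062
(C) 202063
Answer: C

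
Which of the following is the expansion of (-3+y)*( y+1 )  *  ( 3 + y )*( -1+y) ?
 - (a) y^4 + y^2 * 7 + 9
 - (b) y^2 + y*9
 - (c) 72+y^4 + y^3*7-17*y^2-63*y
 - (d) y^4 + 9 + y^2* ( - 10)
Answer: d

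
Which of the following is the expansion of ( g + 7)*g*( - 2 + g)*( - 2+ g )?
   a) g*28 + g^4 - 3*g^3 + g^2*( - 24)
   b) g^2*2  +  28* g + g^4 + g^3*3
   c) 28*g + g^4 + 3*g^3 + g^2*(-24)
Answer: c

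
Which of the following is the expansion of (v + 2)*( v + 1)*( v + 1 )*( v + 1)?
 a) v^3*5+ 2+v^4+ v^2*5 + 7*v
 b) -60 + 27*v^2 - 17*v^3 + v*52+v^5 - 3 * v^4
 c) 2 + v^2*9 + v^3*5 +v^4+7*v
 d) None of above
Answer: c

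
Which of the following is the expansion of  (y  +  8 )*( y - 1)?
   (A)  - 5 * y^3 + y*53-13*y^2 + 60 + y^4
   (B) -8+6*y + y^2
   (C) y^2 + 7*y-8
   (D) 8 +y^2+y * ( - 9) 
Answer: C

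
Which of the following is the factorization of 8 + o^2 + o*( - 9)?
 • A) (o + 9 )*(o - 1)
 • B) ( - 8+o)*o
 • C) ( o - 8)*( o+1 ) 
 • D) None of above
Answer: D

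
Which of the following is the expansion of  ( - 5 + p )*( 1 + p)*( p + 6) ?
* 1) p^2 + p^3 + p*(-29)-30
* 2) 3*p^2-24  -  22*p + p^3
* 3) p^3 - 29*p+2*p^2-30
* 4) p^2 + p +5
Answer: 3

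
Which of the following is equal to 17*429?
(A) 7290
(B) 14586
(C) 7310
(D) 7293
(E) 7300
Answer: D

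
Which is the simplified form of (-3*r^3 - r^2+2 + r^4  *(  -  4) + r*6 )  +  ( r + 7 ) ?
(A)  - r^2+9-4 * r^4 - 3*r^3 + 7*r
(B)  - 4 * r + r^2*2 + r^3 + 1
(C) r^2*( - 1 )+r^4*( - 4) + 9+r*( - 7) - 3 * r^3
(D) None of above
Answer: A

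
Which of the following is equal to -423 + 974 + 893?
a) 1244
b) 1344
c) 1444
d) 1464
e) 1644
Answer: c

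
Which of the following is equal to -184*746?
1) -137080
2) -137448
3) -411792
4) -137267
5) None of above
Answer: 5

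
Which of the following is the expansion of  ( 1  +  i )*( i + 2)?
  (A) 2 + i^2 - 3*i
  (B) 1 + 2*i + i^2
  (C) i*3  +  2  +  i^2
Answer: C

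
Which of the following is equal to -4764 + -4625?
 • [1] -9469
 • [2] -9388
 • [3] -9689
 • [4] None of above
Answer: 4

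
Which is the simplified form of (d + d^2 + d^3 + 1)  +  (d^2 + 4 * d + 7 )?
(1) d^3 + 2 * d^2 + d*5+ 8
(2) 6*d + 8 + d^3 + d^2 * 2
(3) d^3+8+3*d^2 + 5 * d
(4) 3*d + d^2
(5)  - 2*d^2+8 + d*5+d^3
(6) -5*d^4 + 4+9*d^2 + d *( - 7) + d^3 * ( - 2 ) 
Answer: 1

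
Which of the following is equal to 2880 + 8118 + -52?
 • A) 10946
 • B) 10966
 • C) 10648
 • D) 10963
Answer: A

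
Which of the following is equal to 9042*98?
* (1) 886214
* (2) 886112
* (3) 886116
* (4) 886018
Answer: 3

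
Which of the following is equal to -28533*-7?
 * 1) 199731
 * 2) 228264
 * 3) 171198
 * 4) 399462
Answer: 1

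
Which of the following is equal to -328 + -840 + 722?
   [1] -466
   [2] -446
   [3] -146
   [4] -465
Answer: 2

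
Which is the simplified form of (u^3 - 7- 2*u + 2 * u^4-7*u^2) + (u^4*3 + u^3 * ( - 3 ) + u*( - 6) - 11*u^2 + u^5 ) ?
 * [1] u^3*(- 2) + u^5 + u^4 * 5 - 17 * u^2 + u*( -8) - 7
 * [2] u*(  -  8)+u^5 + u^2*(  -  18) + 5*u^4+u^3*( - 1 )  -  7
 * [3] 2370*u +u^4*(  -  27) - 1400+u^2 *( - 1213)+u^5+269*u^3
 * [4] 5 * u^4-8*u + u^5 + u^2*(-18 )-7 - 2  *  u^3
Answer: 4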